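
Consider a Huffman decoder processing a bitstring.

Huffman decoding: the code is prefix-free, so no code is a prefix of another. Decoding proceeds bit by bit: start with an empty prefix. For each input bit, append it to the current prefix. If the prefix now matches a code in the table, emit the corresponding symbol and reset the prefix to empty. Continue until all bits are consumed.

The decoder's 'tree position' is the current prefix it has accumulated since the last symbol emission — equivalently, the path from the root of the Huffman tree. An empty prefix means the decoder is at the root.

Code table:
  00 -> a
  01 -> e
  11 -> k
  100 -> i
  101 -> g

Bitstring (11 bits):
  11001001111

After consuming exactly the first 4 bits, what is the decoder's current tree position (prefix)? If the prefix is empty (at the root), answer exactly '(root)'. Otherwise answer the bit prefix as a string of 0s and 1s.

Bit 0: prefix='1' (no match yet)
Bit 1: prefix='11' -> emit 'k', reset
Bit 2: prefix='0' (no match yet)
Bit 3: prefix='00' -> emit 'a', reset

Answer: (root)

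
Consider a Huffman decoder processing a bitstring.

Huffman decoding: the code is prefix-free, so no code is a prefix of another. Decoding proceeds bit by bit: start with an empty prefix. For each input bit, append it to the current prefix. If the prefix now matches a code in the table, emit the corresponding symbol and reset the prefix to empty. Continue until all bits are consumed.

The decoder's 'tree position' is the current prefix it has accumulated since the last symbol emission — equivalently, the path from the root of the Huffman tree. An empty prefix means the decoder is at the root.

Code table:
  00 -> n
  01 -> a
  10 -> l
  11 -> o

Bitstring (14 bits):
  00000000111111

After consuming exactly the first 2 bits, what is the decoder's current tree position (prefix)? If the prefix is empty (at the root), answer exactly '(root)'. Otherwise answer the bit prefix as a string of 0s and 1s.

Bit 0: prefix='0' (no match yet)
Bit 1: prefix='00' -> emit 'n', reset

Answer: (root)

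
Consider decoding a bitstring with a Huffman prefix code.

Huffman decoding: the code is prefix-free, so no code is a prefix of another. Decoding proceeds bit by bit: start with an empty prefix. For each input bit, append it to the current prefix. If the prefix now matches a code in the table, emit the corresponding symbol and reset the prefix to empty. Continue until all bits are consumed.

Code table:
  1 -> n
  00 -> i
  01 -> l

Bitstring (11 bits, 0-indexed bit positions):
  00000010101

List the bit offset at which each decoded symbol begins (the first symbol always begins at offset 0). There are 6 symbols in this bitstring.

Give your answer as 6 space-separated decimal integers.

Answer: 0 2 4 6 7 9

Derivation:
Bit 0: prefix='0' (no match yet)
Bit 1: prefix='00' -> emit 'i', reset
Bit 2: prefix='0' (no match yet)
Bit 3: prefix='00' -> emit 'i', reset
Bit 4: prefix='0' (no match yet)
Bit 5: prefix='00' -> emit 'i', reset
Bit 6: prefix='1' -> emit 'n', reset
Bit 7: prefix='0' (no match yet)
Bit 8: prefix='01' -> emit 'l', reset
Bit 9: prefix='0' (no match yet)
Bit 10: prefix='01' -> emit 'l', reset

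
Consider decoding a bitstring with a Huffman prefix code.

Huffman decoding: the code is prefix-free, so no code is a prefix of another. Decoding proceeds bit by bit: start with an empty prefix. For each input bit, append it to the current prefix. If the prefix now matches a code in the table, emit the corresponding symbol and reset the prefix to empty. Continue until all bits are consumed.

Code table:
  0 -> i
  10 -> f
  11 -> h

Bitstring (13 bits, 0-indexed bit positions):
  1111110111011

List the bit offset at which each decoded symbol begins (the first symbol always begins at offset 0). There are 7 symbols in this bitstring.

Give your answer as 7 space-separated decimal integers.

Answer: 0 2 4 6 7 9 11

Derivation:
Bit 0: prefix='1' (no match yet)
Bit 1: prefix='11' -> emit 'h', reset
Bit 2: prefix='1' (no match yet)
Bit 3: prefix='11' -> emit 'h', reset
Bit 4: prefix='1' (no match yet)
Bit 5: prefix='11' -> emit 'h', reset
Bit 6: prefix='0' -> emit 'i', reset
Bit 7: prefix='1' (no match yet)
Bit 8: prefix='11' -> emit 'h', reset
Bit 9: prefix='1' (no match yet)
Bit 10: prefix='10' -> emit 'f', reset
Bit 11: prefix='1' (no match yet)
Bit 12: prefix='11' -> emit 'h', reset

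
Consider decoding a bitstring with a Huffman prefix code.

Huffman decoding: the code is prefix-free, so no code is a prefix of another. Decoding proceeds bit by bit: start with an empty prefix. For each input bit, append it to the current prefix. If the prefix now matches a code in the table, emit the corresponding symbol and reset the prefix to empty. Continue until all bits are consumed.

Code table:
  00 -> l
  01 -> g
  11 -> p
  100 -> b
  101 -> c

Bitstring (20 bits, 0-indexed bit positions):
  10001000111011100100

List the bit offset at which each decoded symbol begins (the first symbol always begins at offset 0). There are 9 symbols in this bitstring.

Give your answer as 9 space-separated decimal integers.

Bit 0: prefix='1' (no match yet)
Bit 1: prefix='10' (no match yet)
Bit 2: prefix='100' -> emit 'b', reset
Bit 3: prefix='0' (no match yet)
Bit 4: prefix='01' -> emit 'g', reset
Bit 5: prefix='0' (no match yet)
Bit 6: prefix='00' -> emit 'l', reset
Bit 7: prefix='0' (no match yet)
Bit 8: prefix='01' -> emit 'g', reset
Bit 9: prefix='1' (no match yet)
Bit 10: prefix='11' -> emit 'p', reset
Bit 11: prefix='0' (no match yet)
Bit 12: prefix='01' -> emit 'g', reset
Bit 13: prefix='1' (no match yet)
Bit 14: prefix='11' -> emit 'p', reset
Bit 15: prefix='0' (no match yet)
Bit 16: prefix='00' -> emit 'l', reset
Bit 17: prefix='1' (no match yet)
Bit 18: prefix='10' (no match yet)
Bit 19: prefix='100' -> emit 'b', reset

Answer: 0 3 5 7 9 11 13 15 17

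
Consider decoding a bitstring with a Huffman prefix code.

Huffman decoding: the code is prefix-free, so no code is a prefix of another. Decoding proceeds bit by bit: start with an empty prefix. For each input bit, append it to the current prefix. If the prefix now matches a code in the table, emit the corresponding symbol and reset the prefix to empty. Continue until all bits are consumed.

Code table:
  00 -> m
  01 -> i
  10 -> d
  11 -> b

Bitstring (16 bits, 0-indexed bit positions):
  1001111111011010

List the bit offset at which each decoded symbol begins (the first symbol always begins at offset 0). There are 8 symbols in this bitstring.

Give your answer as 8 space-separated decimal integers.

Bit 0: prefix='1' (no match yet)
Bit 1: prefix='10' -> emit 'd', reset
Bit 2: prefix='0' (no match yet)
Bit 3: prefix='01' -> emit 'i', reset
Bit 4: prefix='1' (no match yet)
Bit 5: prefix='11' -> emit 'b', reset
Bit 6: prefix='1' (no match yet)
Bit 7: prefix='11' -> emit 'b', reset
Bit 8: prefix='1' (no match yet)
Bit 9: prefix='11' -> emit 'b', reset
Bit 10: prefix='0' (no match yet)
Bit 11: prefix='01' -> emit 'i', reset
Bit 12: prefix='1' (no match yet)
Bit 13: prefix='10' -> emit 'd', reset
Bit 14: prefix='1' (no match yet)
Bit 15: prefix='10' -> emit 'd', reset

Answer: 0 2 4 6 8 10 12 14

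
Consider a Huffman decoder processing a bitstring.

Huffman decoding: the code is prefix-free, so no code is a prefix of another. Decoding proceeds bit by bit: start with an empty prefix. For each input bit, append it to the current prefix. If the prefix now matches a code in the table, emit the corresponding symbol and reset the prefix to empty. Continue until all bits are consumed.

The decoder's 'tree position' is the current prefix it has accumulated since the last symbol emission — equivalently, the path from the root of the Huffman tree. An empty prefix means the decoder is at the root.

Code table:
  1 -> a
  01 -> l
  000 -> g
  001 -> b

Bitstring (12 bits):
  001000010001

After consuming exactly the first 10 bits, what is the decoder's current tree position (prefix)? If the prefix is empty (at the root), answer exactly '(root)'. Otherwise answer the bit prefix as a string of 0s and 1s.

Answer: 00

Derivation:
Bit 0: prefix='0' (no match yet)
Bit 1: prefix='00' (no match yet)
Bit 2: prefix='001' -> emit 'b', reset
Bit 3: prefix='0' (no match yet)
Bit 4: prefix='00' (no match yet)
Bit 5: prefix='000' -> emit 'g', reset
Bit 6: prefix='0' (no match yet)
Bit 7: prefix='01' -> emit 'l', reset
Bit 8: prefix='0' (no match yet)
Bit 9: prefix='00' (no match yet)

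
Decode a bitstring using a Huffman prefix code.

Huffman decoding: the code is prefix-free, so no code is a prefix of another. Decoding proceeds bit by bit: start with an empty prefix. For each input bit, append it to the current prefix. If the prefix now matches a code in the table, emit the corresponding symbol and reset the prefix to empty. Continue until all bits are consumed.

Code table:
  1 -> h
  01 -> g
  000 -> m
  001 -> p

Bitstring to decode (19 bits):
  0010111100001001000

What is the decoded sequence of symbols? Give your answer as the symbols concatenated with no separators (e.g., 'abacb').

Answer: pghhhmgpm

Derivation:
Bit 0: prefix='0' (no match yet)
Bit 1: prefix='00' (no match yet)
Bit 2: prefix='001' -> emit 'p', reset
Bit 3: prefix='0' (no match yet)
Bit 4: prefix='01' -> emit 'g', reset
Bit 5: prefix='1' -> emit 'h', reset
Bit 6: prefix='1' -> emit 'h', reset
Bit 7: prefix='1' -> emit 'h', reset
Bit 8: prefix='0' (no match yet)
Bit 9: prefix='00' (no match yet)
Bit 10: prefix='000' -> emit 'm', reset
Bit 11: prefix='0' (no match yet)
Bit 12: prefix='01' -> emit 'g', reset
Bit 13: prefix='0' (no match yet)
Bit 14: prefix='00' (no match yet)
Bit 15: prefix='001' -> emit 'p', reset
Bit 16: prefix='0' (no match yet)
Bit 17: prefix='00' (no match yet)
Bit 18: prefix='000' -> emit 'm', reset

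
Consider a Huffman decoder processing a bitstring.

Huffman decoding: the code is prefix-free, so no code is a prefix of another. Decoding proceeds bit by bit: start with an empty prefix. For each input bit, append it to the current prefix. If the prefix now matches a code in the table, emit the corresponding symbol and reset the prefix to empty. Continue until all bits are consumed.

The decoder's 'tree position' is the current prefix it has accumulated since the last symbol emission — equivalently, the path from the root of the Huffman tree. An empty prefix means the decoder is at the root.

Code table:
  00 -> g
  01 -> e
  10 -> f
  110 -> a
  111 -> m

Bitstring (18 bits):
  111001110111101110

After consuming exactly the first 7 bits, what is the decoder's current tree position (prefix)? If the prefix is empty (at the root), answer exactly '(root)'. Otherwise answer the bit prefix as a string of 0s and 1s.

Answer: 11

Derivation:
Bit 0: prefix='1' (no match yet)
Bit 1: prefix='11' (no match yet)
Bit 2: prefix='111' -> emit 'm', reset
Bit 3: prefix='0' (no match yet)
Bit 4: prefix='00' -> emit 'g', reset
Bit 5: prefix='1' (no match yet)
Bit 6: prefix='11' (no match yet)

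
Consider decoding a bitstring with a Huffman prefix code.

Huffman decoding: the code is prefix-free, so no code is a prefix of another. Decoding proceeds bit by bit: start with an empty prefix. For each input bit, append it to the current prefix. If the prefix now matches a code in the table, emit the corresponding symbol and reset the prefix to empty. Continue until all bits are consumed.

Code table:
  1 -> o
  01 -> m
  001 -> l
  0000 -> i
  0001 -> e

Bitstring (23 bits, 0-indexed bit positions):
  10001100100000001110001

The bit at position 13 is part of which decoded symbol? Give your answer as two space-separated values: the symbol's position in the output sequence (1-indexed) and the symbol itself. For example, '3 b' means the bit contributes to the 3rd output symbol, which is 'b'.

Bit 0: prefix='1' -> emit 'o', reset
Bit 1: prefix='0' (no match yet)
Bit 2: prefix='00' (no match yet)
Bit 3: prefix='000' (no match yet)
Bit 4: prefix='0001' -> emit 'e', reset
Bit 5: prefix='1' -> emit 'o', reset
Bit 6: prefix='0' (no match yet)
Bit 7: prefix='00' (no match yet)
Bit 8: prefix='001' -> emit 'l', reset
Bit 9: prefix='0' (no match yet)
Bit 10: prefix='00' (no match yet)
Bit 11: prefix='000' (no match yet)
Bit 12: prefix='0000' -> emit 'i', reset
Bit 13: prefix='0' (no match yet)
Bit 14: prefix='00' (no match yet)
Bit 15: prefix='000' (no match yet)
Bit 16: prefix='0001' -> emit 'e', reset
Bit 17: prefix='1' -> emit 'o', reset

Answer: 6 e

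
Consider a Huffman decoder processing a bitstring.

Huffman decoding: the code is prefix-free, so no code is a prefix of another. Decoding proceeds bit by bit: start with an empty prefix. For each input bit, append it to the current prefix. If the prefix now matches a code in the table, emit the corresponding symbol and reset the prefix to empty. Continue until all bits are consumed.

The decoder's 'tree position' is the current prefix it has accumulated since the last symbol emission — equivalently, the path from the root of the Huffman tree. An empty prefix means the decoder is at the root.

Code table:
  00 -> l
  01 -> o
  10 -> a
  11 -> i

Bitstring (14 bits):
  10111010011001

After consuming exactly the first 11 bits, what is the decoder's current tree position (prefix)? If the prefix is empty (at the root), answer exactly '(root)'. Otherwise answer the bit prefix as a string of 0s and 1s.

Answer: 1

Derivation:
Bit 0: prefix='1' (no match yet)
Bit 1: prefix='10' -> emit 'a', reset
Bit 2: prefix='1' (no match yet)
Bit 3: prefix='11' -> emit 'i', reset
Bit 4: prefix='1' (no match yet)
Bit 5: prefix='10' -> emit 'a', reset
Bit 6: prefix='1' (no match yet)
Bit 7: prefix='10' -> emit 'a', reset
Bit 8: prefix='0' (no match yet)
Bit 9: prefix='01' -> emit 'o', reset
Bit 10: prefix='1' (no match yet)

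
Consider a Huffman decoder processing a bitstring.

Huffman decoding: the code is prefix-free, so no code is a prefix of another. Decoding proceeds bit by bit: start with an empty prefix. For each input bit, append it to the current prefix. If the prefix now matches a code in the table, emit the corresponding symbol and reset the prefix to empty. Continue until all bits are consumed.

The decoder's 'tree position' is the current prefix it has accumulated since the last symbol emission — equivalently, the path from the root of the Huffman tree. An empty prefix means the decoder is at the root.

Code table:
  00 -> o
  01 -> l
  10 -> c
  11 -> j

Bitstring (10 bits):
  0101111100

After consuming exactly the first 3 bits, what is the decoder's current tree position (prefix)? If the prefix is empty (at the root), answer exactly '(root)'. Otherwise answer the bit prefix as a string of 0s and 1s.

Bit 0: prefix='0' (no match yet)
Bit 1: prefix='01' -> emit 'l', reset
Bit 2: prefix='0' (no match yet)

Answer: 0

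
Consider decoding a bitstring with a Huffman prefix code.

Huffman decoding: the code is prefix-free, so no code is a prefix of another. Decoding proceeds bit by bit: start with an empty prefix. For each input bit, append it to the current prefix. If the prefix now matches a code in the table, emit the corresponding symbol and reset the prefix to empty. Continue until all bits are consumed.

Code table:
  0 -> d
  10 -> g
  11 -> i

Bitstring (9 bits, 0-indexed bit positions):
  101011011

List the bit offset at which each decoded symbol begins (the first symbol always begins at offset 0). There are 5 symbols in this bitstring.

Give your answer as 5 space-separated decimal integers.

Answer: 0 2 4 6 7

Derivation:
Bit 0: prefix='1' (no match yet)
Bit 1: prefix='10' -> emit 'g', reset
Bit 2: prefix='1' (no match yet)
Bit 3: prefix='10' -> emit 'g', reset
Bit 4: prefix='1' (no match yet)
Bit 5: prefix='11' -> emit 'i', reset
Bit 6: prefix='0' -> emit 'd', reset
Bit 7: prefix='1' (no match yet)
Bit 8: prefix='11' -> emit 'i', reset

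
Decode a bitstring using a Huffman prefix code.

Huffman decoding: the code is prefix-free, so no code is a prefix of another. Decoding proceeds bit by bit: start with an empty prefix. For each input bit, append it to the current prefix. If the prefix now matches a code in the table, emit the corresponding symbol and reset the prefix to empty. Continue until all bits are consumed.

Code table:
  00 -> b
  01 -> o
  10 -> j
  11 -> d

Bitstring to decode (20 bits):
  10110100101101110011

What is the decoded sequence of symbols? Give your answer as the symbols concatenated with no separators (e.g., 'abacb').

Bit 0: prefix='1' (no match yet)
Bit 1: prefix='10' -> emit 'j', reset
Bit 2: prefix='1' (no match yet)
Bit 3: prefix='11' -> emit 'd', reset
Bit 4: prefix='0' (no match yet)
Bit 5: prefix='01' -> emit 'o', reset
Bit 6: prefix='0' (no match yet)
Bit 7: prefix='00' -> emit 'b', reset
Bit 8: prefix='1' (no match yet)
Bit 9: prefix='10' -> emit 'j', reset
Bit 10: prefix='1' (no match yet)
Bit 11: prefix='11' -> emit 'd', reset
Bit 12: prefix='0' (no match yet)
Bit 13: prefix='01' -> emit 'o', reset
Bit 14: prefix='1' (no match yet)
Bit 15: prefix='11' -> emit 'd', reset
Bit 16: prefix='0' (no match yet)
Bit 17: prefix='00' -> emit 'b', reset
Bit 18: prefix='1' (no match yet)
Bit 19: prefix='11' -> emit 'd', reset

Answer: jdobjdodbd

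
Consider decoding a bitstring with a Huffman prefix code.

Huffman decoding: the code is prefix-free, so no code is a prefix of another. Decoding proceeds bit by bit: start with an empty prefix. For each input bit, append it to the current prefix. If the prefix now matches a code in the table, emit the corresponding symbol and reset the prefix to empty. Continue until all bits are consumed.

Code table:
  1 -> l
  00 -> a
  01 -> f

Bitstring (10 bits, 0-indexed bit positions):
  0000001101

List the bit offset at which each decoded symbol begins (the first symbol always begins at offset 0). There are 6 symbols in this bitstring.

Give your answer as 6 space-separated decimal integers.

Bit 0: prefix='0' (no match yet)
Bit 1: prefix='00' -> emit 'a', reset
Bit 2: prefix='0' (no match yet)
Bit 3: prefix='00' -> emit 'a', reset
Bit 4: prefix='0' (no match yet)
Bit 5: prefix='00' -> emit 'a', reset
Bit 6: prefix='1' -> emit 'l', reset
Bit 7: prefix='1' -> emit 'l', reset
Bit 8: prefix='0' (no match yet)
Bit 9: prefix='01' -> emit 'f', reset

Answer: 0 2 4 6 7 8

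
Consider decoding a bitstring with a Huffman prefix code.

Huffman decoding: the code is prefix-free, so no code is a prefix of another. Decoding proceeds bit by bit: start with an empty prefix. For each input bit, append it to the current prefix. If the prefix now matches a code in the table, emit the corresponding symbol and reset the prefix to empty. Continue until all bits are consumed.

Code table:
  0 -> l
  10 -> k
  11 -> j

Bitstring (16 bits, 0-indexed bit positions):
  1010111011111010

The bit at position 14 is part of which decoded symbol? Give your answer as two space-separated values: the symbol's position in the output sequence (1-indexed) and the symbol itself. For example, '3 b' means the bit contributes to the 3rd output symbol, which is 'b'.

Bit 0: prefix='1' (no match yet)
Bit 1: prefix='10' -> emit 'k', reset
Bit 2: prefix='1' (no match yet)
Bit 3: prefix='10' -> emit 'k', reset
Bit 4: prefix='1' (no match yet)
Bit 5: prefix='11' -> emit 'j', reset
Bit 6: prefix='1' (no match yet)
Bit 7: prefix='10' -> emit 'k', reset
Bit 8: prefix='1' (no match yet)
Bit 9: prefix='11' -> emit 'j', reset
Bit 10: prefix='1' (no match yet)
Bit 11: prefix='11' -> emit 'j', reset
Bit 12: prefix='1' (no match yet)
Bit 13: prefix='10' -> emit 'k', reset
Bit 14: prefix='1' (no match yet)
Bit 15: prefix='10' -> emit 'k', reset

Answer: 8 k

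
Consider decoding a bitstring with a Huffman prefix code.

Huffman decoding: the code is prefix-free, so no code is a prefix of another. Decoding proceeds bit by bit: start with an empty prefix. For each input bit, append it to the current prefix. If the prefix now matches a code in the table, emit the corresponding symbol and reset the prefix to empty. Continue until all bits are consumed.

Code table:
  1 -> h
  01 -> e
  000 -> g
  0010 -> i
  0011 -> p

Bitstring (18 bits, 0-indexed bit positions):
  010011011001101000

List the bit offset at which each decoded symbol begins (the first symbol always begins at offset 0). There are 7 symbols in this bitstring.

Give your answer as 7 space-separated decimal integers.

Answer: 0 2 6 8 9 13 15

Derivation:
Bit 0: prefix='0' (no match yet)
Bit 1: prefix='01' -> emit 'e', reset
Bit 2: prefix='0' (no match yet)
Bit 3: prefix='00' (no match yet)
Bit 4: prefix='001' (no match yet)
Bit 5: prefix='0011' -> emit 'p', reset
Bit 6: prefix='0' (no match yet)
Bit 7: prefix='01' -> emit 'e', reset
Bit 8: prefix='1' -> emit 'h', reset
Bit 9: prefix='0' (no match yet)
Bit 10: prefix='00' (no match yet)
Bit 11: prefix='001' (no match yet)
Bit 12: prefix='0011' -> emit 'p', reset
Bit 13: prefix='0' (no match yet)
Bit 14: prefix='01' -> emit 'e', reset
Bit 15: prefix='0' (no match yet)
Bit 16: prefix='00' (no match yet)
Bit 17: prefix='000' -> emit 'g', reset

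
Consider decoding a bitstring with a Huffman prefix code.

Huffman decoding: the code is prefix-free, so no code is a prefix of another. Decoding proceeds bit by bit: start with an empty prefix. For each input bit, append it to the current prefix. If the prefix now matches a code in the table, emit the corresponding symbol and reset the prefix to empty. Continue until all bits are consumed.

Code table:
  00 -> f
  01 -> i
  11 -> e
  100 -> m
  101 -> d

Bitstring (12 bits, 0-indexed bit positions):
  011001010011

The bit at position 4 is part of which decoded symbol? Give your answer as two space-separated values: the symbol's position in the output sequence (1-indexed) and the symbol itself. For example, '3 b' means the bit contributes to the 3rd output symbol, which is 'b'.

Answer: 2 m

Derivation:
Bit 0: prefix='0' (no match yet)
Bit 1: prefix='01' -> emit 'i', reset
Bit 2: prefix='1' (no match yet)
Bit 3: prefix='10' (no match yet)
Bit 4: prefix='100' -> emit 'm', reset
Bit 5: prefix='1' (no match yet)
Bit 6: prefix='10' (no match yet)
Bit 7: prefix='101' -> emit 'd', reset
Bit 8: prefix='0' (no match yet)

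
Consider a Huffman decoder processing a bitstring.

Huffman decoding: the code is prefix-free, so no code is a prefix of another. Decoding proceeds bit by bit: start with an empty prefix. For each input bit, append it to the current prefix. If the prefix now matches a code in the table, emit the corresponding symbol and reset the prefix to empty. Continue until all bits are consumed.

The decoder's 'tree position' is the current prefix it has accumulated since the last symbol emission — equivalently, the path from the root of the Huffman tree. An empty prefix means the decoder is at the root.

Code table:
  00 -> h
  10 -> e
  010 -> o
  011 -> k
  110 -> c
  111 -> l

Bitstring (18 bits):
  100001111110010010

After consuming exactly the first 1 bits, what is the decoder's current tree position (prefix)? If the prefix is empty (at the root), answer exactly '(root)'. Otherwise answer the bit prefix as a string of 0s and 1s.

Answer: 1

Derivation:
Bit 0: prefix='1' (no match yet)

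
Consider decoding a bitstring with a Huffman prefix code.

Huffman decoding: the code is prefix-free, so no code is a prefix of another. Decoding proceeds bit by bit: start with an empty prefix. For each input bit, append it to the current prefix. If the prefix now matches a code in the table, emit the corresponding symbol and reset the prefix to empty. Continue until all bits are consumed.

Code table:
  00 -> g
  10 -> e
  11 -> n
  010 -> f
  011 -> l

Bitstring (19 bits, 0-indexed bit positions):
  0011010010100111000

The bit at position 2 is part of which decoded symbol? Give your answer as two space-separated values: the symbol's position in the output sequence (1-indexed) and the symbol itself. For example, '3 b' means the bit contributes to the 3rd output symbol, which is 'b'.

Answer: 2 n

Derivation:
Bit 0: prefix='0' (no match yet)
Bit 1: prefix='00' -> emit 'g', reset
Bit 2: prefix='1' (no match yet)
Bit 3: prefix='11' -> emit 'n', reset
Bit 4: prefix='0' (no match yet)
Bit 5: prefix='01' (no match yet)
Bit 6: prefix='010' -> emit 'f', reset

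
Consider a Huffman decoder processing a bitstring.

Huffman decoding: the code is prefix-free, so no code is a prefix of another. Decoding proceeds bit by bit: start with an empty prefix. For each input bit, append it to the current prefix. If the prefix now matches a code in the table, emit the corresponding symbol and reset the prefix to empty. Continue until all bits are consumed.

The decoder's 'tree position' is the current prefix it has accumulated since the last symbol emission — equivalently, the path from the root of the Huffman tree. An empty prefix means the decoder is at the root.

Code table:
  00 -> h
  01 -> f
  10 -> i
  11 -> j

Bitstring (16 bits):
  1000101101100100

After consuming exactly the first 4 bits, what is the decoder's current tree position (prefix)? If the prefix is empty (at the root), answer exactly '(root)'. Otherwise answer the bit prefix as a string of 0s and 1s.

Answer: (root)

Derivation:
Bit 0: prefix='1' (no match yet)
Bit 1: prefix='10' -> emit 'i', reset
Bit 2: prefix='0' (no match yet)
Bit 3: prefix='00' -> emit 'h', reset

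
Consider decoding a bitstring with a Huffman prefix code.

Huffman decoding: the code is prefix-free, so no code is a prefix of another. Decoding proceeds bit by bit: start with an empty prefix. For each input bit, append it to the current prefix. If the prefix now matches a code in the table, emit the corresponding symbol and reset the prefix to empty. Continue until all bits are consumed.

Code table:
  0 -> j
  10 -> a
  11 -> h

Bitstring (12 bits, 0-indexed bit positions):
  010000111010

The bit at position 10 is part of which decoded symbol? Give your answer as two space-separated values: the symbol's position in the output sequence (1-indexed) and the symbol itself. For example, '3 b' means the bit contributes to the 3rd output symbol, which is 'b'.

Answer: 8 a

Derivation:
Bit 0: prefix='0' -> emit 'j', reset
Bit 1: prefix='1' (no match yet)
Bit 2: prefix='10' -> emit 'a', reset
Bit 3: prefix='0' -> emit 'j', reset
Bit 4: prefix='0' -> emit 'j', reset
Bit 5: prefix='0' -> emit 'j', reset
Bit 6: prefix='1' (no match yet)
Bit 7: prefix='11' -> emit 'h', reset
Bit 8: prefix='1' (no match yet)
Bit 9: prefix='10' -> emit 'a', reset
Bit 10: prefix='1' (no match yet)
Bit 11: prefix='10' -> emit 'a', reset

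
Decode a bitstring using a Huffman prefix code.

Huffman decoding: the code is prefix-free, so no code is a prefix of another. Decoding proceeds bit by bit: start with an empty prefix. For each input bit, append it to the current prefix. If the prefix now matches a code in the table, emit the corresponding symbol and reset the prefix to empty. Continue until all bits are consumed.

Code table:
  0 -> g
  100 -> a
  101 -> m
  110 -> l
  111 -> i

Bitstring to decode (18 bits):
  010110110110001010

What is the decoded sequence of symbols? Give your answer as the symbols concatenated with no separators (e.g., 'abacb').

Bit 0: prefix='0' -> emit 'g', reset
Bit 1: prefix='1' (no match yet)
Bit 2: prefix='10' (no match yet)
Bit 3: prefix='101' -> emit 'm', reset
Bit 4: prefix='1' (no match yet)
Bit 5: prefix='10' (no match yet)
Bit 6: prefix='101' -> emit 'm', reset
Bit 7: prefix='1' (no match yet)
Bit 8: prefix='10' (no match yet)
Bit 9: prefix='101' -> emit 'm', reset
Bit 10: prefix='1' (no match yet)
Bit 11: prefix='10' (no match yet)
Bit 12: prefix='100' -> emit 'a', reset
Bit 13: prefix='0' -> emit 'g', reset
Bit 14: prefix='1' (no match yet)
Bit 15: prefix='10' (no match yet)
Bit 16: prefix='101' -> emit 'm', reset
Bit 17: prefix='0' -> emit 'g', reset

Answer: gmmmagmg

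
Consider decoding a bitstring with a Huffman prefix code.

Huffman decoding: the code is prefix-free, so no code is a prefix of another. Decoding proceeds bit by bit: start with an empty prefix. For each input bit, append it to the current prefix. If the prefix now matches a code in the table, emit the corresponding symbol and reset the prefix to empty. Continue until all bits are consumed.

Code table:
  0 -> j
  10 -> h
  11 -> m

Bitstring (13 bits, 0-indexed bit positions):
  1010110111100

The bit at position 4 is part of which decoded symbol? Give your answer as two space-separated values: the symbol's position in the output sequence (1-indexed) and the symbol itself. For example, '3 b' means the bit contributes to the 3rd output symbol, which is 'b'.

Answer: 3 m

Derivation:
Bit 0: prefix='1' (no match yet)
Bit 1: prefix='10' -> emit 'h', reset
Bit 2: prefix='1' (no match yet)
Bit 3: prefix='10' -> emit 'h', reset
Bit 4: prefix='1' (no match yet)
Bit 5: prefix='11' -> emit 'm', reset
Bit 6: prefix='0' -> emit 'j', reset
Bit 7: prefix='1' (no match yet)
Bit 8: prefix='11' -> emit 'm', reset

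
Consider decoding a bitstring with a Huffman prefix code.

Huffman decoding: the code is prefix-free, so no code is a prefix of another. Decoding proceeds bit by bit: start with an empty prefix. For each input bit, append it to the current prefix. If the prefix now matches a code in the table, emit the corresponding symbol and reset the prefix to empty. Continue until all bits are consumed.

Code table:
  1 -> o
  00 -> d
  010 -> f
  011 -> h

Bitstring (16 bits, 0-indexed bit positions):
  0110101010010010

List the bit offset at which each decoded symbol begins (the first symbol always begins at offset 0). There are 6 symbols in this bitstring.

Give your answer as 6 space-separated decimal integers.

Answer: 0 3 6 7 10 13

Derivation:
Bit 0: prefix='0' (no match yet)
Bit 1: prefix='01' (no match yet)
Bit 2: prefix='011' -> emit 'h', reset
Bit 3: prefix='0' (no match yet)
Bit 4: prefix='01' (no match yet)
Bit 5: prefix='010' -> emit 'f', reset
Bit 6: prefix='1' -> emit 'o', reset
Bit 7: prefix='0' (no match yet)
Bit 8: prefix='01' (no match yet)
Bit 9: prefix='010' -> emit 'f', reset
Bit 10: prefix='0' (no match yet)
Bit 11: prefix='01' (no match yet)
Bit 12: prefix='010' -> emit 'f', reset
Bit 13: prefix='0' (no match yet)
Bit 14: prefix='01' (no match yet)
Bit 15: prefix='010' -> emit 'f', reset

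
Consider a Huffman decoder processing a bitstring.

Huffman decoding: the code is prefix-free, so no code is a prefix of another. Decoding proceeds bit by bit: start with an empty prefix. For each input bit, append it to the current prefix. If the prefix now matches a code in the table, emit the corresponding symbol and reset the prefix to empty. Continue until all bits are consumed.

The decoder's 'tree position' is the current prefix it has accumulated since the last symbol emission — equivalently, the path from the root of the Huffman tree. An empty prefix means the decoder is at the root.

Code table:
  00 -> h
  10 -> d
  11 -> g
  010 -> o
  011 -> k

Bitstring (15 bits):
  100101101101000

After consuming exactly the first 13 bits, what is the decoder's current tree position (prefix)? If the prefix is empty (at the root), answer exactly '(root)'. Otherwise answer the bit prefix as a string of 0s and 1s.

Bit 0: prefix='1' (no match yet)
Bit 1: prefix='10' -> emit 'd', reset
Bit 2: prefix='0' (no match yet)
Bit 3: prefix='01' (no match yet)
Bit 4: prefix='010' -> emit 'o', reset
Bit 5: prefix='1' (no match yet)
Bit 6: prefix='11' -> emit 'g', reset
Bit 7: prefix='0' (no match yet)
Bit 8: prefix='01' (no match yet)
Bit 9: prefix='011' -> emit 'k', reset
Bit 10: prefix='0' (no match yet)
Bit 11: prefix='01' (no match yet)
Bit 12: prefix='010' -> emit 'o', reset

Answer: (root)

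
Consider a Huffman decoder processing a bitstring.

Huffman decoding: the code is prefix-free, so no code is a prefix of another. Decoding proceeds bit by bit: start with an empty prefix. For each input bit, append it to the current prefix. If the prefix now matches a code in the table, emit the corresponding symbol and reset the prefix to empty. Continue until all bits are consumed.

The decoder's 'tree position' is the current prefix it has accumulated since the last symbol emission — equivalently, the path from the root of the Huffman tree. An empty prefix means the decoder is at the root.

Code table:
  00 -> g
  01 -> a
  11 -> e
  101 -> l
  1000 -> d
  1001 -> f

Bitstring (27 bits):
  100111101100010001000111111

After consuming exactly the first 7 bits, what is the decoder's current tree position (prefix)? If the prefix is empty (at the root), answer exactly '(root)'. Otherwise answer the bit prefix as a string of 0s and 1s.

Answer: 1

Derivation:
Bit 0: prefix='1' (no match yet)
Bit 1: prefix='10' (no match yet)
Bit 2: prefix='100' (no match yet)
Bit 3: prefix='1001' -> emit 'f', reset
Bit 4: prefix='1' (no match yet)
Bit 5: prefix='11' -> emit 'e', reset
Bit 6: prefix='1' (no match yet)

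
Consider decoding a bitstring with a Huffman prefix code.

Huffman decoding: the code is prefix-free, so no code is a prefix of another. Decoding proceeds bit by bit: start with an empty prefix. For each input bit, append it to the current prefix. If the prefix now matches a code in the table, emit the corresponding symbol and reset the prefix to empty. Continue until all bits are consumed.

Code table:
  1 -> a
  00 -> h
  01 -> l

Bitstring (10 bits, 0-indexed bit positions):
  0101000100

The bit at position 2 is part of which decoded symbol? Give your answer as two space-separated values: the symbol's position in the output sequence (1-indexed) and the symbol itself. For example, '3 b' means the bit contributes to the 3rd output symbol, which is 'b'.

Answer: 2 l

Derivation:
Bit 0: prefix='0' (no match yet)
Bit 1: prefix='01' -> emit 'l', reset
Bit 2: prefix='0' (no match yet)
Bit 3: prefix='01' -> emit 'l', reset
Bit 4: prefix='0' (no match yet)
Bit 5: prefix='00' -> emit 'h', reset
Bit 6: prefix='0' (no match yet)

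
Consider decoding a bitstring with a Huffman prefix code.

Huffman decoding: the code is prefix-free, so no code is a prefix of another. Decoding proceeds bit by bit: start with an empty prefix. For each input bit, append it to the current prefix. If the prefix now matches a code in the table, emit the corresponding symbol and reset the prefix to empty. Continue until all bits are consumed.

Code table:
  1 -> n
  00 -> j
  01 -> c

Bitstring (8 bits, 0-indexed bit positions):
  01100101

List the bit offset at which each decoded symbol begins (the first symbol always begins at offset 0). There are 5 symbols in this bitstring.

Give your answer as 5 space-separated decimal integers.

Bit 0: prefix='0' (no match yet)
Bit 1: prefix='01' -> emit 'c', reset
Bit 2: prefix='1' -> emit 'n', reset
Bit 3: prefix='0' (no match yet)
Bit 4: prefix='00' -> emit 'j', reset
Bit 5: prefix='1' -> emit 'n', reset
Bit 6: prefix='0' (no match yet)
Bit 7: prefix='01' -> emit 'c', reset

Answer: 0 2 3 5 6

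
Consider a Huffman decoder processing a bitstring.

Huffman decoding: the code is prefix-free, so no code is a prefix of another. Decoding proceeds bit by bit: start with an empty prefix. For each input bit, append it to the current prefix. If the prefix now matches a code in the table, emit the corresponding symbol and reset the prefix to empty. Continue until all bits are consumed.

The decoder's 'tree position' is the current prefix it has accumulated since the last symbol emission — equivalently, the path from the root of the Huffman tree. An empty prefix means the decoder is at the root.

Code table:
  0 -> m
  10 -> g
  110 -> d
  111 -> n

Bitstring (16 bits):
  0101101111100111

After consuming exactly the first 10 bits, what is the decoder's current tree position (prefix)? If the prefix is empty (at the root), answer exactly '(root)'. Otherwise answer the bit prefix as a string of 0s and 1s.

Answer: 1

Derivation:
Bit 0: prefix='0' -> emit 'm', reset
Bit 1: prefix='1' (no match yet)
Bit 2: prefix='10' -> emit 'g', reset
Bit 3: prefix='1' (no match yet)
Bit 4: prefix='11' (no match yet)
Bit 5: prefix='110' -> emit 'd', reset
Bit 6: prefix='1' (no match yet)
Bit 7: prefix='11' (no match yet)
Bit 8: prefix='111' -> emit 'n', reset
Bit 9: prefix='1' (no match yet)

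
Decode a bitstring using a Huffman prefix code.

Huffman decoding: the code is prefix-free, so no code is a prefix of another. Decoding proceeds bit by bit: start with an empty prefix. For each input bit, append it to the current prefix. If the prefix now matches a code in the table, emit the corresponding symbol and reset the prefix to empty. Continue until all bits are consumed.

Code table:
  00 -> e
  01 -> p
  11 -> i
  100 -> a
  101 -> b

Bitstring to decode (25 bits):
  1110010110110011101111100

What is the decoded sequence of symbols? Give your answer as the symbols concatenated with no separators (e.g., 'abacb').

Bit 0: prefix='1' (no match yet)
Bit 1: prefix='11' -> emit 'i', reset
Bit 2: prefix='1' (no match yet)
Bit 3: prefix='10' (no match yet)
Bit 4: prefix='100' -> emit 'a', reset
Bit 5: prefix='1' (no match yet)
Bit 6: prefix='10' (no match yet)
Bit 7: prefix='101' -> emit 'b', reset
Bit 8: prefix='1' (no match yet)
Bit 9: prefix='10' (no match yet)
Bit 10: prefix='101' -> emit 'b', reset
Bit 11: prefix='1' (no match yet)
Bit 12: prefix='10' (no match yet)
Bit 13: prefix='100' -> emit 'a', reset
Bit 14: prefix='1' (no match yet)
Bit 15: prefix='11' -> emit 'i', reset
Bit 16: prefix='1' (no match yet)
Bit 17: prefix='10' (no match yet)
Bit 18: prefix='101' -> emit 'b', reset
Bit 19: prefix='1' (no match yet)
Bit 20: prefix='11' -> emit 'i', reset
Bit 21: prefix='1' (no match yet)
Bit 22: prefix='11' -> emit 'i', reset
Bit 23: prefix='0' (no match yet)
Bit 24: prefix='00' -> emit 'e', reset

Answer: iabbaibiie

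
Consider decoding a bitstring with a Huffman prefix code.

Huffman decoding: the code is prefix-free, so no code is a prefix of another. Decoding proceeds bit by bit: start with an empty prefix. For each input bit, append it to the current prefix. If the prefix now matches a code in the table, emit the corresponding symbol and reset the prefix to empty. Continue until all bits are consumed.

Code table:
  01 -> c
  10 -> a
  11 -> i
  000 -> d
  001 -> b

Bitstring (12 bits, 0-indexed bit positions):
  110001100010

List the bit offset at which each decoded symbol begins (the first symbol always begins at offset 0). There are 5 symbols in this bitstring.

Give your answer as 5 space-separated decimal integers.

Bit 0: prefix='1' (no match yet)
Bit 1: prefix='11' -> emit 'i', reset
Bit 2: prefix='0' (no match yet)
Bit 3: prefix='00' (no match yet)
Bit 4: prefix='000' -> emit 'd', reset
Bit 5: prefix='1' (no match yet)
Bit 6: prefix='11' -> emit 'i', reset
Bit 7: prefix='0' (no match yet)
Bit 8: prefix='00' (no match yet)
Bit 9: prefix='000' -> emit 'd', reset
Bit 10: prefix='1' (no match yet)
Bit 11: prefix='10' -> emit 'a', reset

Answer: 0 2 5 7 10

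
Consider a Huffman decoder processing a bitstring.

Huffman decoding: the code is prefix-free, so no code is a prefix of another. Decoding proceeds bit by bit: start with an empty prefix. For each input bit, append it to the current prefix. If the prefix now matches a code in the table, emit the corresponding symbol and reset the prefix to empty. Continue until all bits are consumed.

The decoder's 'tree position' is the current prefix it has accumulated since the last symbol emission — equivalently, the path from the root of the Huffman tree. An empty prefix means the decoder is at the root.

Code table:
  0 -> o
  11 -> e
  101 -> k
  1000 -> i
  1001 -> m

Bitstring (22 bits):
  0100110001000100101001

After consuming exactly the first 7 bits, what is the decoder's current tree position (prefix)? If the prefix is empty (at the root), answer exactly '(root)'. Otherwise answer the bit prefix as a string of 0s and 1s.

Answer: 10

Derivation:
Bit 0: prefix='0' -> emit 'o', reset
Bit 1: prefix='1' (no match yet)
Bit 2: prefix='10' (no match yet)
Bit 3: prefix='100' (no match yet)
Bit 4: prefix='1001' -> emit 'm', reset
Bit 5: prefix='1' (no match yet)
Bit 6: prefix='10' (no match yet)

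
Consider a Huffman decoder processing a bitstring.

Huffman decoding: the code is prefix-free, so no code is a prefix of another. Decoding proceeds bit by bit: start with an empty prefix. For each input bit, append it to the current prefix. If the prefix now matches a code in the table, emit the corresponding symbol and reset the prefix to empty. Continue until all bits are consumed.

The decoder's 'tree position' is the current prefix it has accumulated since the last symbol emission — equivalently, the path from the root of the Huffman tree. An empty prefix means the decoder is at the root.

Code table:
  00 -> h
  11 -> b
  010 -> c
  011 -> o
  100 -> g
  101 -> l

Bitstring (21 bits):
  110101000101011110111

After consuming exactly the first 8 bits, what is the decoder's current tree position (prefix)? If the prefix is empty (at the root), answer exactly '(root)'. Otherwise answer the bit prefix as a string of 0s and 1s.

Bit 0: prefix='1' (no match yet)
Bit 1: prefix='11' -> emit 'b', reset
Bit 2: prefix='0' (no match yet)
Bit 3: prefix='01' (no match yet)
Bit 4: prefix='010' -> emit 'c', reset
Bit 5: prefix='1' (no match yet)
Bit 6: prefix='10' (no match yet)
Bit 7: prefix='100' -> emit 'g', reset

Answer: (root)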